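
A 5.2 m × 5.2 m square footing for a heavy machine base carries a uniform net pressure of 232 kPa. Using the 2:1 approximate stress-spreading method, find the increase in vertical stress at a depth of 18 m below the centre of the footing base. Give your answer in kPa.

Δσ_z ≈ 11.7 kPa

By the 2:1 method the load spreads at 1 horizontal : 2 vertical, so at depth z the loaded area has grown by z in each plan dimension:
Δσ = qBL/((B+z)(L+z)) = 232×5.2×5.2/((5.2+18)(5.2+18)) = 11.655 kPa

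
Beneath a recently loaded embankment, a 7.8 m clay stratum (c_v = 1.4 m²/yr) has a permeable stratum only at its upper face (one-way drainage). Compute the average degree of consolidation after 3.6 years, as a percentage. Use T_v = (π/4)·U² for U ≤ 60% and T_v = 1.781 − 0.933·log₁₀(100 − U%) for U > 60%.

Drainage path length: H_d = H = 7.8 m (single drainage).
T_v = c_v·t/H_d² = 1.4×3.6/7.8² = 0.08284.
T_v = 0.08284 corresponds to the U ≤ 60% branch:
U = √(4T_v/π) = 0.3248

U ≈ 32.5 %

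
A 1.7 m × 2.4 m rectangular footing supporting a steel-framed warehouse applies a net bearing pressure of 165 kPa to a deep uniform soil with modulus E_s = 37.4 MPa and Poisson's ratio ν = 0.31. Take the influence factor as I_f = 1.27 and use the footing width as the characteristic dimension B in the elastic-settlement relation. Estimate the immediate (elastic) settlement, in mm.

Immediate (elastic) settlement: S_e = q·B·(1−ν²)/E_s · I_f.
E_s = 37.4 MPa = 37400 kPa.
S_e = 165 × 1.7 × (1 − 0.31²) / 37400 × 1.27
    = 165 × 1.7 × 0.9039 / 37400 × 1.27
    = 0.00861 m = 8.61 mm

S_e ≈ 8.61 mm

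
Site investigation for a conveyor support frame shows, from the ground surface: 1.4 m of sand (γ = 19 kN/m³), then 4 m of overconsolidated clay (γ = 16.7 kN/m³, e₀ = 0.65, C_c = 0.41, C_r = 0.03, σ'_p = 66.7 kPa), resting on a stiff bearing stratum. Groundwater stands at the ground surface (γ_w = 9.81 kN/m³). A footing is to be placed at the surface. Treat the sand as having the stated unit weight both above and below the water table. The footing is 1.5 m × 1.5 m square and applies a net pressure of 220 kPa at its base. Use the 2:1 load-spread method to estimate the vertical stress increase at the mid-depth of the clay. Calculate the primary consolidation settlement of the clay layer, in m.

S_c ≈ 0.0181 m

Mid-depth of clay below the ground surface: z = 1.4 + 4/2 = 3.4 m.
Total vertical stress at mid-clay: σ_v = 19×1.4 + 16.7×2 = 60 kPa.
Pore pressure: u = 9.81×(3.4 − 0) = 33.354 kPa.
Initial effective stress: σ'_0 = σ_v − u = 60 − 33.354 = 26.646 kPa.
Stress increase at mid-clay by the 2:1 spreading method:
Δσ = qBL/((B+z)(L+z)) = 220×1.5×1.5/((1.5+3.4)(1.5+3.4)) = 20.616 kPa
Final effective stress: σ'_f = 26.646 + 20.616 = 47.262 kPa.
σ'_f = 47.262 ≤ σ'_p = 66.7 kPa, so the clay remains overconsolidated and only the recompression index applies:
S_c = C_r·H/(1+e₀)·log₁₀(σ'_f/σ'_0) = 0.03×4/1.65×log₁₀(47.262/26.646)
    = 0.072726 × 0.24888 = 0.0181 m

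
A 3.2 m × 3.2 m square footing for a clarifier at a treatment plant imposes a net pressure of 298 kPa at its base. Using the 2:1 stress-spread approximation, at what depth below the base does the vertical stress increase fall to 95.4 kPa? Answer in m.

2:1 spreading — at depth z the loaded area has grown by z in each plan dimension:
qB²/(B+z)² = Δσ_z ⇒ z = B(√(q/Δσ_z) − 1) = 3.2×(√(298/95.4) − 1) = 2.456 m

z ≈ 2.46 m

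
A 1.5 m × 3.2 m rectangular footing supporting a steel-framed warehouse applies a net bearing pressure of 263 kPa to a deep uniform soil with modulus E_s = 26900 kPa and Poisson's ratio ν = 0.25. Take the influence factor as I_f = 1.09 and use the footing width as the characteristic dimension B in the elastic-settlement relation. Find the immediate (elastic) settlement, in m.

S_e ≈ 0.015 m

Immediate (elastic) settlement: S_e = q·B·(1−ν²)/E_s · I_f.
S_e = 263 × 1.5 × (1 − 0.25²) / 26900 × 1.09
    = 263 × 1.5 × 0.9375 / 26900 × 1.09
    = 0.01499 m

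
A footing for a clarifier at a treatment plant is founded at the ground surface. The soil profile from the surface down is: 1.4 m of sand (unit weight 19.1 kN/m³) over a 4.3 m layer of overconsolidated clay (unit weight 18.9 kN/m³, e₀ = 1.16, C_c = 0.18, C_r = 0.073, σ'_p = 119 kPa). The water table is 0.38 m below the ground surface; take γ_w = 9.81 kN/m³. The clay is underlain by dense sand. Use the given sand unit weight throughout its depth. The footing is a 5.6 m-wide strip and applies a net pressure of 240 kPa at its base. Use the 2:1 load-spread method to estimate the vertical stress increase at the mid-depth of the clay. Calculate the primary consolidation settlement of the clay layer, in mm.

S_c ≈ 142 mm

Mid-depth of clay below the ground surface: z = 1.4 + 4.3/2 = 3.55 m.
Total vertical stress at mid-clay: σ_v = 19.1×1.4 + 18.9×2.15 = 67.375 kPa.
Pore pressure: u = 9.81×(3.55 − 0.38) = 31.098 kPa.
Initial effective stress: σ'_0 = σ_v − u = 67.375 − 31.098 = 36.277 kPa.
Stress increase at mid-clay by the 2:1 spreading method:
Δσ = qB/(B+z) = 240×5.6/(5.6+3.55) = 146.89 kPa
Final effective stress: σ'_f = 36.277 + 146.89 = 183.17 kPa.
σ'_f = 183.17 > σ'_p = 119 kPa, so the stress path crosses the preconsolidation pressure — recompression up to σ'_p, then virgin compression beyond:
S_c = H/(1+e₀)·[C_r·log₁₀(σ'_p/σ'_0) + C_c·log₁₀(σ'_f/σ'_p)]
    = 4.3/2.16 × [0.073×log₁₀(119/36.277) + 0.18×log₁₀(183.17/119)]
    = 1.9907 × [0.037662 + 0.033715] = 0.1421 m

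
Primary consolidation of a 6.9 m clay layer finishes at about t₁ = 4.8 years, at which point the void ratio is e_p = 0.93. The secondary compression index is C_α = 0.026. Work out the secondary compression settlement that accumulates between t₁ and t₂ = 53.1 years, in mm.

Secondary compression: S_s = C_α·H/(1+e_p)·log₁₀(t₂/t₁)
S_s = 0.026×6.9/(1+0.93)×log₁₀(53.1/4.8)
    = 0.09295 × 1.044 = 0.09703 m

S_s ≈ 97 mm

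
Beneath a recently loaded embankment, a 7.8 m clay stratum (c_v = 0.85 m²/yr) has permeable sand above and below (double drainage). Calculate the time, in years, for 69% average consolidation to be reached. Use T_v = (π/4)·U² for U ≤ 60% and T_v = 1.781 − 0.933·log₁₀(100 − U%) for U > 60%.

Drainage path length: H_d = H/2 = 3.9 m (double drainage).
U > 60%: T_v = 1.781 − 0.933·log₁₀(100 − 69) = 0.38956.
t = T_v·H_d²/c_v = 0.38956×3.9²/0.85 = 6.971 years.

t ≈ 6.97 years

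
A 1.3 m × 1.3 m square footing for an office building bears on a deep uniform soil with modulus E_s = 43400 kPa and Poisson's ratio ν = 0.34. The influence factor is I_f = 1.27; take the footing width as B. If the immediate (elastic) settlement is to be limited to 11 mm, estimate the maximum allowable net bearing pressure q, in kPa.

S_e = q·B·(1−ν²)/E_s · I_f  ⇒  q = S_e·E_s / (B·(1−ν²)·I_f).
q = 0.011 × 43400 / (1.3 × 0.8844 × 1.27) = 327 kPa

q ≈ 327 kPa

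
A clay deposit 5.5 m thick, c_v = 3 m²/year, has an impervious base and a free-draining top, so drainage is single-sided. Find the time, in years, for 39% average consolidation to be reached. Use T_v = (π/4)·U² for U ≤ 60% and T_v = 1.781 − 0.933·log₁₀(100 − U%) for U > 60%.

Drainage path length: H_d = H = 5.5 m (single drainage).
U ≤ 60%: T_v = (π/4)·U² = (π/4)×0.39² = 0.11946.
t = T_v·H_d²/c_v = 0.11946×5.5²/3 = 1.205 years.

t ≈ 1.2 years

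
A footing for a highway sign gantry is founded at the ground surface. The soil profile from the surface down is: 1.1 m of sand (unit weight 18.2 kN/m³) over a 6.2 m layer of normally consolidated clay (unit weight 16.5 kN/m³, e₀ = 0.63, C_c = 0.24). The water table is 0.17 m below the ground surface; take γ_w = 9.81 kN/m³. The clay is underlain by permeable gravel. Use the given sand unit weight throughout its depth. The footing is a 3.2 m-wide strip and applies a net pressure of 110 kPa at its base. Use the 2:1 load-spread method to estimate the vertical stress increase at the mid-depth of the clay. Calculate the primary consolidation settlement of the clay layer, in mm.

Mid-depth of clay below the ground surface: z = 1.1 + 6.2/2 = 4.2 m.
Total vertical stress at mid-clay: σ_v = 18.2×1.1 + 16.5×3.1 = 71.17 kPa.
Pore pressure: u = 9.81×(4.2 − 0.17) = 39.534 kPa.
Initial effective stress: σ'_0 = σ_v − u = 71.17 − 39.534 = 31.636 kPa.
Stress increase at mid-clay by the 2:1 spreading method:
Δσ = qB/(B+z) = 110×3.2/(3.2+4.2) = 47.568 kPa
Final effective stress: σ'_f = σ'_0 + Δσ = 31.636 + 47.568 = 79.204 kPa.
Normally consolidated clay, so the full stress increment lies on the virgin compression line:
S_c = C_c·H/(1+e₀)·log₁₀(σ'_f/σ'_0) = 0.24×6.2/(1+0.63)×log₁₀(79.204/31.636)
    = 0.91288 × 0.39857 = 0.3638 m

S_c ≈ 364 mm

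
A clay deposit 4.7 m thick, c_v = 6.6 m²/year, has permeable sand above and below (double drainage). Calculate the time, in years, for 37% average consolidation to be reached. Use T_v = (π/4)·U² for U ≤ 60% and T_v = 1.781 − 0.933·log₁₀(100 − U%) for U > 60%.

Drainage path length: H_d = H/2 = 2.35 m (double drainage).
U ≤ 60%: T_v = (π/4)·U² = (π/4)×0.37² = 0.10752.
t = T_v·H_d²/c_v = 0.10752×2.35²/6.6 = 0.08997 years.

t ≈ 0.09 years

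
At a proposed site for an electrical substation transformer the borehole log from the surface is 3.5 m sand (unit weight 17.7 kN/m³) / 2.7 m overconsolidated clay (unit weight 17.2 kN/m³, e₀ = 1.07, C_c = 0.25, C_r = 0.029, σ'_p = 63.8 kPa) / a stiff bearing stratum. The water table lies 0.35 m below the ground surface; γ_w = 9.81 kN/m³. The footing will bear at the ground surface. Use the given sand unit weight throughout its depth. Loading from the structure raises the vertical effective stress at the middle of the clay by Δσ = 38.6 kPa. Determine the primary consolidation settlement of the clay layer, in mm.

Mid-depth of clay below the ground surface: z = 3.5 + 2.7/2 = 4.85 m.
Total vertical stress at mid-clay: σ_v = 17.7×3.5 + 17.2×1.35 = 85.17 kPa.
Pore pressure: u = 9.81×(4.85 − 0.35) = 44.145 kPa.
Initial effective stress: σ'_0 = σ_v − u = 85.17 − 44.145 = 41.025 kPa.
Final effective stress: σ'_f = 41.025 + 38.6 = 79.625 kPa.
σ'_f = 79.625 > σ'_p = 63.8 kPa, so the stress path crosses the preconsolidation pressure — recompression up to σ'_p, then virgin compression beyond:
S_c = H/(1+e₀)·[C_r·log₁₀(σ'_p/σ'_0) + C_c·log₁₀(σ'_f/σ'_p)]
    = 2.7/2.07 × [0.029×log₁₀(63.8/41.025) + 0.25×log₁₀(79.625/63.8)]
    = 1.3043 × [0.0055614 + 0.024057] = 0.03863 m

S_c ≈ 38.6 mm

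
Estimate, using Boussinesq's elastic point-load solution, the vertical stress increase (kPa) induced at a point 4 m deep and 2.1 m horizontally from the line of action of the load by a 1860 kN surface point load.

Δσ_z ≈ 30.2 kPa

Boussinesq vertical stress below a point load on an elastic half-space:
Δσ_z = 3P/(2πz²) · [1 + (r/z)²]^(−5/2)
r/z = 2.1/4 = 0.525; [1+(r/z)²]^(−5/2) = 0.54412.
Δσ_z = 3×1860/(2π×4²) × 0.54412 = 55.505 × 0.54412 = 30.2 kPa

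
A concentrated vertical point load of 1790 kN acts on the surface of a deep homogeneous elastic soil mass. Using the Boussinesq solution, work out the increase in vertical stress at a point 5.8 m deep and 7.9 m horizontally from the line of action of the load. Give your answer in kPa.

Boussinesq vertical stress below a point load on an elastic half-space:
Δσ_z = 3P/(2πz²) · [1 + (r/z)²]^(−5/2)
r/z = 7.9/5.8 = 1.3621; [1+(r/z)²]^(−5/2) = 0.072593.
Δσ_z = 3×1790/(2π×5.8²) × 0.072593 = 25.406 × 0.072593 = 1.844 kPa

Δσ_z ≈ 1.84 kPa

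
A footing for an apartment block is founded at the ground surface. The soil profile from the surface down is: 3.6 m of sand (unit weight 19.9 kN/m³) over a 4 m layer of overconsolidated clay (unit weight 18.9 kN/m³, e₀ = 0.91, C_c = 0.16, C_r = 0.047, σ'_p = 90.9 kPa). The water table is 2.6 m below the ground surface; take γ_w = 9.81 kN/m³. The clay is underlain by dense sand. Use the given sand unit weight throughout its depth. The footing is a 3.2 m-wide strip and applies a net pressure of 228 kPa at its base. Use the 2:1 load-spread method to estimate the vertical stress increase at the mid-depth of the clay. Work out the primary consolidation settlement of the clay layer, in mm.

S_c ≈ 90.4 mm

Mid-depth of clay below the ground surface: z = 3.6 + 4/2 = 5.6 m.
Total vertical stress at mid-clay: σ_v = 19.9×3.6 + 18.9×2 = 109.44 kPa.
Pore pressure: u = 9.81×(5.6 − 2.6) = 29.43 kPa.
Initial effective stress: σ'_0 = σ_v − u = 109.44 − 29.43 = 80.01 kPa.
Stress increase at mid-clay by the 2:1 spreading method:
Δσ = qB/(B+z) = 228×3.2/(3.2+5.6) = 82.909 kPa
Final effective stress: σ'_f = 80.01 + 82.909 = 162.92 kPa.
σ'_f = 162.92 > σ'_p = 90.9 kPa, so the stress path crosses the preconsolidation pressure — recompression up to σ'_p, then virgin compression beyond:
S_c = H/(1+e₀)·[C_r·log₁₀(σ'_p/σ'_0) + C_c·log₁₀(σ'_f/σ'_p)]
    = 4/1.91 × [0.047×log₁₀(90.9/80.01) + 0.16×log₁₀(162.92/90.9)]
    = 2.0942 × [0.0026047 + 0.040546] = 0.09037 m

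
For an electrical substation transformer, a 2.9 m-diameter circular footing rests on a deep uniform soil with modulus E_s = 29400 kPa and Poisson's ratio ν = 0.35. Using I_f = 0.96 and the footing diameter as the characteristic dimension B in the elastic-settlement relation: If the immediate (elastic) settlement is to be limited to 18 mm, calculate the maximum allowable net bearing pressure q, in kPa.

S_e = q·B·(1−ν²)/E_s · I_f  ⇒  q = S_e·E_s / (B·(1−ν²)·I_f).
q = 0.018 × 29400 / (2.9 × 0.8775 × 0.96) = 216.6 kPa

q ≈ 217 kPa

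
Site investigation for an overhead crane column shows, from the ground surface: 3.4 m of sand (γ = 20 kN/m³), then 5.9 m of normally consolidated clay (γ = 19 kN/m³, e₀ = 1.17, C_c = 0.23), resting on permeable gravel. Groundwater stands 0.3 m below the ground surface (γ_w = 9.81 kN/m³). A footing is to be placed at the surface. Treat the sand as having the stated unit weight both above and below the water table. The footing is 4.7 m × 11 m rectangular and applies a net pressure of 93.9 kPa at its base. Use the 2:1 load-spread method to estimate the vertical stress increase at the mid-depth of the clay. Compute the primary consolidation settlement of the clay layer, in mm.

S_c ≈ 89.7 mm

Mid-depth of clay below the ground surface: z = 3.4 + 5.9/2 = 6.35 m.
Total vertical stress at mid-clay: σ_v = 20×3.4 + 19×2.95 = 124.05 kPa.
Pore pressure: u = 9.81×(6.35 − 0.3) = 59.351 kPa.
Initial effective stress: σ'_0 = σ_v − u = 124.05 − 59.351 = 64.699 kPa.
Stress increase at mid-clay by the 2:1 spreading method:
Δσ = qBL/((B+z)(L+z)) = 93.9×4.7×11/((4.7+6.35)(11+6.35)) = 25.322 kPa
Final effective stress: σ'_f = σ'_0 + Δσ = 64.699 + 25.322 = 90.021 kPa.
Normally consolidated clay, so the full stress increment lies on the virgin compression line:
S_c = C_c·H/(1+e₀)·log₁₀(σ'_f/σ'_0) = 0.23×5.9/(1+1.17)×log₁₀(90.021/64.699)
    = 0.62535 × 0.14345 = 0.08971 m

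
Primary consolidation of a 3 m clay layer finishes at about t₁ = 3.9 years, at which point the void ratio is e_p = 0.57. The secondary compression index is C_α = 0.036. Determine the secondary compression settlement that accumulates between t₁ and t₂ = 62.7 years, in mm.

S_s ≈ 83 mm

Secondary compression: S_s = C_α·H/(1+e_p)·log₁₀(t₂/t₁)
S_s = 0.036×3/(1+0.57)×log₁₀(62.7/3.9)
    = 0.06879 × 1.206 = 0.08297 m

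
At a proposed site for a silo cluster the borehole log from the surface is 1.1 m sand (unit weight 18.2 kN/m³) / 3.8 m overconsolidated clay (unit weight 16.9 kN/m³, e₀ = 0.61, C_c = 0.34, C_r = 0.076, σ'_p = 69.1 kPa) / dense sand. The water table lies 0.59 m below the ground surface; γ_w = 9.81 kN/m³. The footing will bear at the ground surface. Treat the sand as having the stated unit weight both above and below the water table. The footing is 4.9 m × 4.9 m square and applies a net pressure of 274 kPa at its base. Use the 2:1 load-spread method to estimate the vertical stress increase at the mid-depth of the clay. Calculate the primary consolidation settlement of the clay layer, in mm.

Mid-depth of clay below the ground surface: z = 1.1 + 3.8/2 = 3 m.
Total vertical stress at mid-clay: σ_v = 18.2×1.1 + 16.9×1.9 = 52.13 kPa.
Pore pressure: u = 9.81×(3 − 0.59) = 23.642 kPa.
Initial effective stress: σ'_0 = σ_v − u = 52.13 − 23.642 = 28.488 kPa.
Stress increase at mid-clay by the 2:1 spreading method:
Δσ = qBL/((B+z)(L+z)) = 274×4.9×4.9/((4.9+3)(4.9+3)) = 105.41 kPa
Final effective stress: σ'_f = 28.488 + 105.41 = 133.9 kPa.
σ'_f = 133.9 > σ'_p = 69.1 kPa, so the stress path crosses the preconsolidation pressure — recompression up to σ'_p, then virgin compression beyond:
S_c = H/(1+e₀)·[C_r·log₁₀(σ'_p/σ'_0) + C_c·log₁₀(σ'_f/σ'_p)]
    = 3.8/1.61 × [0.076×log₁₀(69.1/28.488) + 0.34×log₁₀(133.9/69.1)]
    = 2.3602 × [0.029246 + 0.097683] = 0.2996 m

S_c ≈ 300 mm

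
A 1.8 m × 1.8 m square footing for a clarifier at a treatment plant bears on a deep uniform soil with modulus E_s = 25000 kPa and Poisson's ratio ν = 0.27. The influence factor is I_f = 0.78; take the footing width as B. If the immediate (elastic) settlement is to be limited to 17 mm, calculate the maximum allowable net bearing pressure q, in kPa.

q ≈ 327 kPa

S_e = q·B·(1−ν²)/E_s · I_f  ⇒  q = S_e·E_s / (B·(1−ν²)·I_f).
q = 0.017 × 25000 / (1.8 × 0.9271 × 0.78) = 326.5 kPa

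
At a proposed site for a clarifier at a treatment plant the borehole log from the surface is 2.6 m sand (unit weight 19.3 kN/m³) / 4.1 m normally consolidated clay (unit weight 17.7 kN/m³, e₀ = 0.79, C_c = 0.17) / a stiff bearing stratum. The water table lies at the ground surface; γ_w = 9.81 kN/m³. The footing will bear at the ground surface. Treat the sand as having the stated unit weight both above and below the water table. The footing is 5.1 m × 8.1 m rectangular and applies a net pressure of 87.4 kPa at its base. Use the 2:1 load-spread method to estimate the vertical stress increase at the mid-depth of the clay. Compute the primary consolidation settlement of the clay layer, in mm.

S_c ≈ 90.8 mm

Mid-depth of clay below the ground surface: z = 2.6 + 4.1/2 = 4.65 m.
Total vertical stress at mid-clay: σ_v = 19.3×2.6 + 17.7×2.05 = 86.465 kPa.
Pore pressure: u = 9.81×(4.65 − 0) = 45.617 kPa.
Initial effective stress: σ'_0 = σ_v − u = 86.465 − 45.617 = 40.848 kPa.
Stress increase at mid-clay by the 2:1 spreading method:
Δσ = qBL/((B+z)(L+z)) = 87.4×5.1×8.1/((5.1+4.65)(8.1+4.65)) = 29.044 kPa
Final effective stress: σ'_f = σ'_0 + Δσ = 40.848 + 29.044 = 69.892 kPa.
Normally consolidated clay, so the full stress increment lies on the virgin compression line:
S_c = C_c·H/(1+e₀)·log₁₀(σ'_f/σ'_0) = 0.17×4.1/(1+0.79)×log₁₀(69.892/40.848)
    = 0.38939 × 0.23326 = 0.09083 m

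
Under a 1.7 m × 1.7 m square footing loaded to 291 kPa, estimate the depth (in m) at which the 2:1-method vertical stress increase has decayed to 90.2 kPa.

2:1 spreading — at depth z the loaded area has grown by z in each plan dimension:
qB²/(B+z)² = Δσ_z ⇒ z = B(√(q/Δσ_z) − 1) = 1.7×(√(291/90.2) − 1) = 1.353 m

z ≈ 1.35 m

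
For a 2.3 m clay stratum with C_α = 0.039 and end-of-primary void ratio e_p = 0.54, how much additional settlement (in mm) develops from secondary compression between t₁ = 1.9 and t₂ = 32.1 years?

Secondary compression: S_s = C_α·H/(1+e_p)·log₁₀(t₂/t₁)
S_s = 0.039×2.3/(1+0.54)×log₁₀(32.1/1.9)
    = 0.05825 × 1.228 = 0.07151 m

S_s ≈ 71.5 mm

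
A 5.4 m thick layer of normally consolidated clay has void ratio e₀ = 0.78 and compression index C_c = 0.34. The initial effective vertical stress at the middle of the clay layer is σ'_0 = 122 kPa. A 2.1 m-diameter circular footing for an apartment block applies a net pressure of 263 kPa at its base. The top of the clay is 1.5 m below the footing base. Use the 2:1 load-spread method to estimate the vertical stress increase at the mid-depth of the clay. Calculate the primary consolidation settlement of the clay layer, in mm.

Mid-depth of clay below the footing base: z = 1.5 + 5.4/2 = 4.2 m.
Stress increase at mid-clay by the 2:1 spreading method:
Δσ ≈ qD²/(D+z)² = 263×2.1²/(2.1+4.2)² = 29.222 kPa
Final effective stress: σ'_f = σ'_0 + Δσ = 122 + 29.222 = 151.22 kPa.
Normally consolidated clay, so the full stress increment lies on the virgin compression line:
S_c = C_c·H/(1+e₀)·log₁₀(σ'_f/σ'_0) = 0.34×5.4/(1+0.78)×log₁₀(151.22/122)
    = 1.0315 × 0.093249 = 0.09619 m

S_c ≈ 96.2 mm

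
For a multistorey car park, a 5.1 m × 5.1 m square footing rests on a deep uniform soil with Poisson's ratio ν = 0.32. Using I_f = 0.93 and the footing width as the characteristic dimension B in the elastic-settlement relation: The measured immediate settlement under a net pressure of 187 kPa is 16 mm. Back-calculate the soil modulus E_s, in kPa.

S_e = q·B·(1−ν²)/E_s · I_f  ⇒  E_s = q·B·(1−ν²)·I_f / S_e.
E_s = 187 × 5.1 × 0.8976 × 0.93 / 0.016 = 49760 kPa

E_s ≈ 49800 kPa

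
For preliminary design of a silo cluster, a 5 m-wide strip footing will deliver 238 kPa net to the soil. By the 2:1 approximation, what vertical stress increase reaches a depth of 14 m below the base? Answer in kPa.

Δσ_z ≈ 62.6 kPa

By the 2:1 method the load spreads at 1 horizontal : 2 vertical, so at depth z the loaded area has grown by z in each plan dimension:
Δσ = qB/(B+z) = 238×5/(5+14) = 62.632 kPa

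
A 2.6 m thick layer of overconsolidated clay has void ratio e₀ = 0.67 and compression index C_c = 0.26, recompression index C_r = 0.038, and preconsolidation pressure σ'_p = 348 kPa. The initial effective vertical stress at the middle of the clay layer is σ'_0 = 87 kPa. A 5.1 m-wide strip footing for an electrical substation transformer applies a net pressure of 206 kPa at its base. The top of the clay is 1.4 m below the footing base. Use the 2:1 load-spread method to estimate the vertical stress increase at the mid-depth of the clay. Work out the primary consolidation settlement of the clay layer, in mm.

Mid-depth of clay below the footing base: z = 1.4 + 2.6/2 = 2.7 m.
Stress increase at mid-clay by the 2:1 spreading method:
Δσ = qB/(B+z) = 206×5.1/(5.1+2.7) = 134.69 kPa
Final effective stress: σ'_f = 87 + 134.69 = 221.69 kPa.
σ'_f = 221.69 ≤ σ'_p = 348 kPa, so the clay remains overconsolidated and only the recompression index applies:
S_c = C_r·H/(1+e₀)·log₁₀(σ'_f/σ'_0) = 0.038×2.6/1.67×log₁₀(221.69/87)
    = 0.059162 × 0.40623 = 0.02403 m

S_c ≈ 24 mm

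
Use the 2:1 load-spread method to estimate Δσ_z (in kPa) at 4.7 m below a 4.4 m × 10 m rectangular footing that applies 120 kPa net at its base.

Δσ_z ≈ 39.5 kPa

By the 2:1 method the load spreads at 1 horizontal : 2 vertical, so at depth z the loaded area has grown by z in each plan dimension:
Δσ = qBL/((B+z)(L+z)) = 120×4.4×10/((4.4+4.7)(10+4.7)) = 39.471 kPa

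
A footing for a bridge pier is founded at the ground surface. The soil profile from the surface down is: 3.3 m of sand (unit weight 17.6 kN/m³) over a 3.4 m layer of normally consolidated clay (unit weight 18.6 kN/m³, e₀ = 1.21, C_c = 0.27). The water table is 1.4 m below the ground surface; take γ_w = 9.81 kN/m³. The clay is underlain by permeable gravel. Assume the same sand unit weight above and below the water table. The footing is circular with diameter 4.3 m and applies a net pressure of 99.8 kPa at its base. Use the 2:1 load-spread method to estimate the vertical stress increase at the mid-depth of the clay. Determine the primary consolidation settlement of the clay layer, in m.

S_c ≈ 0.0597 m

Mid-depth of clay below the ground surface: z = 3.3 + 3.4/2 = 5 m.
Total vertical stress at mid-clay: σ_v = 17.6×3.3 + 18.6×1.7 = 89.7 kPa.
Pore pressure: u = 9.81×(5 − 1.4) = 35.316 kPa.
Initial effective stress: σ'_0 = σ_v − u = 89.7 − 35.316 = 54.384 kPa.
Stress increase at mid-clay by the 2:1 spreading method:
Δσ ≈ qD²/(D+z)² = 99.8×4.3²/(4.3+5)² = 21.335 kPa
Final effective stress: σ'_f = σ'_0 + Δσ = 54.384 + 21.335 = 75.719 kPa.
Normally consolidated clay, so the full stress increment lies on the virgin compression line:
S_c = C_c·H/(1+e₀)·log₁₀(σ'_f/σ'_0) = 0.27×3.4/(1+1.21)×log₁₀(75.719/54.384)
    = 0.41538 × 0.14373 = 0.0597 m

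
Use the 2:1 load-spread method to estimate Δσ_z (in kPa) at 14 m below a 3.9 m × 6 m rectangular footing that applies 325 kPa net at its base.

Δσ_z ≈ 21.2 kPa

By the 2:1 method the load spreads at 1 horizontal : 2 vertical, so at depth z the loaded area has grown by z in each plan dimension:
Δσ = qBL/((B+z)(L+z)) = 325×3.9×6/((3.9+14)(6+14)) = 21.243 kPa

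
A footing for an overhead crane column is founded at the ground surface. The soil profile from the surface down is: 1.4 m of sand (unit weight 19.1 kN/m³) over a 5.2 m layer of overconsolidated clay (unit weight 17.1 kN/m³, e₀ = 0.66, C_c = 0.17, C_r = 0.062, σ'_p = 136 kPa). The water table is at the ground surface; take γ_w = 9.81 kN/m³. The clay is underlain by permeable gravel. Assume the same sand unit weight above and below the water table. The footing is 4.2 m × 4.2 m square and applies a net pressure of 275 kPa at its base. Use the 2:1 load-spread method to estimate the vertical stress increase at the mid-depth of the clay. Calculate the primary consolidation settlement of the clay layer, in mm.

Mid-depth of clay below the ground surface: z = 1.4 + 5.2/2 = 4 m.
Total vertical stress at mid-clay: σ_v = 19.1×1.4 + 17.1×2.6 = 71.2 kPa.
Pore pressure: u = 9.81×(4 − 0) = 39.24 kPa.
Initial effective stress: σ'_0 = σ_v − u = 71.2 − 39.24 = 31.96 kPa.
Stress increase at mid-clay by the 2:1 spreading method:
Δσ = qBL/((B+z)(L+z)) = 275×4.2×4.2/((4.2+4)(4.2+4)) = 72.145 kPa
Final effective stress: σ'_f = 31.96 + 72.145 = 104.1 kPa.
σ'_f = 104.1 ≤ σ'_p = 136 kPa, so the clay remains overconsolidated and only the recompression index applies:
S_c = C_r·H/(1+e₀)·log₁₀(σ'_f/σ'_0) = 0.062×5.2/1.66×log₁₀(104.1/31.96)
    = 0.19421 × 0.51284 = 0.0996 m

S_c ≈ 99.6 mm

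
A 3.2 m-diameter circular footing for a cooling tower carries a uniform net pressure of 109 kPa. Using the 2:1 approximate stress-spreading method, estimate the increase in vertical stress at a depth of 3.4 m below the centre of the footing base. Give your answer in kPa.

By the 2:1 method the load spreads at 1 horizontal : 2 vertical, so at depth z the loaded area has grown by z in each plan dimension:
Δσ ≈ qD²/(D+z)² = 109×3.2²/(3.2+3.4)² = 25.624 kPa

Δσ_z ≈ 25.6 kPa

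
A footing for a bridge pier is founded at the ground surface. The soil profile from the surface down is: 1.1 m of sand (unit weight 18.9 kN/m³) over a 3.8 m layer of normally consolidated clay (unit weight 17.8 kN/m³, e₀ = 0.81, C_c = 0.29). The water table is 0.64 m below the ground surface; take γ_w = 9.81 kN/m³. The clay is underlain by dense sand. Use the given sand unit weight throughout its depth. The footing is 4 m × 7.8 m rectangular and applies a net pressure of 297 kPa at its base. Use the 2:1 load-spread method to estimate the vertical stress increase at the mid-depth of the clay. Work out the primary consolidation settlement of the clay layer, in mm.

S_c ≈ 420 mm

Mid-depth of clay below the ground surface: z = 1.1 + 3.8/2 = 3 m.
Total vertical stress at mid-clay: σ_v = 18.9×1.1 + 17.8×1.9 = 54.61 kPa.
Pore pressure: u = 9.81×(3 − 0.64) = 23.152 kPa.
Initial effective stress: σ'_0 = σ_v − u = 54.61 − 23.152 = 31.458 kPa.
Stress increase at mid-clay by the 2:1 spreading method:
Δσ = qBL/((B+z)(L+z)) = 297×4×7.8/((4+3)(7.8+3)) = 122.57 kPa
Final effective stress: σ'_f = σ'_0 + Δσ = 31.458 + 122.57 = 154.03 kPa.
Normally consolidated clay, so the full stress increment lies on the virgin compression line:
S_c = C_c·H/(1+e₀)·log₁₀(σ'_f/σ'_0) = 0.29×3.8/(1+0.81)×log₁₀(154.03/31.458)
    = 0.60884 × 0.68987 = 0.42 m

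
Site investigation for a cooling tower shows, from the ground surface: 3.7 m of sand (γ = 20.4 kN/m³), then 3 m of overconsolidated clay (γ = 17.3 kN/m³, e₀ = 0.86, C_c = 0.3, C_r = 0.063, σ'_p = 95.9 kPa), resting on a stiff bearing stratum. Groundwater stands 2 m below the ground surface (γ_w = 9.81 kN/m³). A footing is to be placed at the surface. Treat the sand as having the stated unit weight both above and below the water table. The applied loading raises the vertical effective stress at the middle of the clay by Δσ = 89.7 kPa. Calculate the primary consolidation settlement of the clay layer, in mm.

S_c ≈ 121 mm

Mid-depth of clay below the ground surface: z = 3.7 + 3/2 = 5.2 m.
Total vertical stress at mid-clay: σ_v = 20.4×3.7 + 17.3×1.5 = 101.43 kPa.
Pore pressure: u = 9.81×(5.2 − 2) = 31.392 kPa.
Initial effective stress: σ'_0 = σ_v − u = 101.43 − 31.392 = 70.038 kPa.
Final effective stress: σ'_f = 70.038 + 89.7 = 159.74 kPa.
σ'_f = 159.74 > σ'_p = 95.9 kPa, so the stress path crosses the preconsolidation pressure — recompression up to σ'_p, then virgin compression beyond:
S_c = H/(1+e₀)·[C_r·log₁₀(σ'_p/σ'_0) + C_c·log₁₀(σ'_f/σ'_p)]
    = 3/1.86 × [0.063×log₁₀(95.9/70.038) + 0.3×log₁₀(159.74/95.9)]
    = 1.6129 × [0.0085985 + 0.066479] = 0.1211 m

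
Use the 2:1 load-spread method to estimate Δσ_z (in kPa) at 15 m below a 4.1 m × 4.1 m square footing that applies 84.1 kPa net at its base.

By the 2:1 method the load spreads at 1 horizontal : 2 vertical, so at depth z the loaded area has grown by z in each plan dimension:
Δσ = qBL/((B+z)(L+z)) = 84.1×4.1×4.1/((4.1+15)(4.1+15)) = 3.8752 kPa

Δσ_z ≈ 3.88 kPa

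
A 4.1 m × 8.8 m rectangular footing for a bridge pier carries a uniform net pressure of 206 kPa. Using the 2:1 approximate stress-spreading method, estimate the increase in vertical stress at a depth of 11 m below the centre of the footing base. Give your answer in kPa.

By the 2:1 method the load spreads at 1 horizontal : 2 vertical, so at depth z the loaded area has grown by z in each plan dimension:
Δσ = qBL/((B+z)(L+z)) = 206×4.1×8.8/((4.1+11)(8.8+11)) = 24.859 kPa

Δσ_z ≈ 24.9 kPa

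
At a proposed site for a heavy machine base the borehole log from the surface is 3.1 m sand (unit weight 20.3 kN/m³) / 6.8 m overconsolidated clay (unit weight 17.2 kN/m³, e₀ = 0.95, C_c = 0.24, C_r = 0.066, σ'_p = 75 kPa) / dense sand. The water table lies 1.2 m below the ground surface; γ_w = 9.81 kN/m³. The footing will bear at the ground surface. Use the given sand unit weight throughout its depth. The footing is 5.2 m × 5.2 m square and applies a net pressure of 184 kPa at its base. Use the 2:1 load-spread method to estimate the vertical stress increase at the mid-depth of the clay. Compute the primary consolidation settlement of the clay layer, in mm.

Mid-depth of clay below the ground surface: z = 3.1 + 6.8/2 = 6.5 m.
Total vertical stress at mid-clay: σ_v = 20.3×3.1 + 17.2×3.4 = 121.41 kPa.
Pore pressure: u = 9.81×(6.5 − 1.2) = 51.993 kPa.
Initial effective stress: σ'_0 = σ_v − u = 121.41 − 51.993 = 69.417 kPa.
Stress increase at mid-clay by the 2:1 spreading method:
Δσ = qBL/((B+z)(L+z)) = 184×5.2×5.2/((5.2+6.5)(5.2+6.5)) = 36.346 kPa
Final effective stress: σ'_f = 69.417 + 36.346 = 105.76 kPa.
σ'_f = 105.76 > σ'_p = 75 kPa, so the stress path crosses the preconsolidation pressure — recompression up to σ'_p, then virgin compression beyond:
S_c = H/(1+e₀)·[C_r·log₁₀(σ'_p/σ'_0) + C_c·log₁₀(σ'_f/σ'_p)]
    = 6.8/1.95 × [0.066×log₁₀(75/69.417) + 0.24×log₁₀(105.76/75)]
    = 3.4872 × [0.0022173 + 0.035822] = 0.1327 m

S_c ≈ 133 mm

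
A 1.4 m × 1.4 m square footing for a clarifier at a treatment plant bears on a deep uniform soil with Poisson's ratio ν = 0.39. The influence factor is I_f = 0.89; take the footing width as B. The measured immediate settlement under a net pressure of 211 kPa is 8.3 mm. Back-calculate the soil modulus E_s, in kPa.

E_s ≈ 26900 kPa

S_e = q·B·(1−ν²)/E_s · I_f  ⇒  E_s = q·B·(1−ν²)·I_f / S_e.
E_s = 211 × 1.4 × 0.8479 × 0.89 / 0.0083 = 26860 kPa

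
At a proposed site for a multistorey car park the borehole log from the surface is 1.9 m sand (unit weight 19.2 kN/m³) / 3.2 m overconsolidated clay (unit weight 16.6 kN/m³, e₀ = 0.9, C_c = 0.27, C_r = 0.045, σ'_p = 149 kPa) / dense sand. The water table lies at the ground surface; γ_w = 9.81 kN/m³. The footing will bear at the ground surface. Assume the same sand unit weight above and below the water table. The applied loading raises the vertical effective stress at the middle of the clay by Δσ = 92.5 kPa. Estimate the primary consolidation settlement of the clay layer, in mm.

S_c ≈ 47.4 mm

Mid-depth of clay below the ground surface: z = 1.9 + 3.2/2 = 3.5 m.
Total vertical stress at mid-clay: σ_v = 19.2×1.9 + 16.6×1.6 = 63.04 kPa.
Pore pressure: u = 9.81×(3.5 − 0) = 34.335 kPa.
Initial effective stress: σ'_0 = σ_v − u = 63.04 − 34.335 = 28.705 kPa.
Final effective stress: σ'_f = 28.705 + 92.5 = 121.2 kPa.
σ'_f = 121.2 ≤ σ'_p = 149 kPa, so the clay remains overconsolidated and only the recompression index applies:
S_c = C_r·H/(1+e₀)·log₁₀(σ'_f/σ'_0) = 0.045×3.2/1.9×log₁₀(121.2/28.705)
    = 0.075789 × 0.62555 = 0.04741 m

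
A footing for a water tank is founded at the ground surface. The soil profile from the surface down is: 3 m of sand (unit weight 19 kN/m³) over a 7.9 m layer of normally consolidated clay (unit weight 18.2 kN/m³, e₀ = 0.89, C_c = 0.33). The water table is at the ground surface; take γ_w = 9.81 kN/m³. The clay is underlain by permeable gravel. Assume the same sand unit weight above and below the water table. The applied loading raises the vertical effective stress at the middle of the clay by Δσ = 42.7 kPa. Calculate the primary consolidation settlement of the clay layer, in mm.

S_c ≈ 319 mm

Mid-depth of clay below the ground surface: z = 3 + 7.9/2 = 6.95 m.
Total vertical stress at mid-clay: σ_v = 19×3 + 18.2×3.95 = 128.89 kPa.
Pore pressure: u = 9.81×(6.95 − 0) = 68.18 kPa.
Initial effective stress: σ'_0 = σ_v − u = 128.89 − 68.18 = 60.71 kPa.
Final effective stress: σ'_f = σ'_0 + Δσ = 60.71 + 42.7 = 103.41 kPa.
Normally consolidated clay, so the full stress increment lies on the virgin compression line:
S_c = C_c·H/(1+e₀)·log₁₀(σ'_f/σ'_0) = 0.33×7.9/(1+0.89)×log₁₀(103.41/60.71)
    = 1.3794 × 0.2313 = 0.3191 m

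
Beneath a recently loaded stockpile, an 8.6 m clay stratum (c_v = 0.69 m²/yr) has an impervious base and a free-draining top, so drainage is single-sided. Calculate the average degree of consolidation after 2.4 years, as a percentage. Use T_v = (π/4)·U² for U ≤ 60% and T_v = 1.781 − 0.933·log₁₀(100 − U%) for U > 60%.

U ≈ 16.9 %

Drainage path length: H_d = H = 8.6 m (single drainage).
T_v = c_v·t/H_d² = 0.69×2.4/8.6² = 0.02239.
T_v = 0.02239 corresponds to the U ≤ 60% branch:
U = √(4T_v/π) = 0.1688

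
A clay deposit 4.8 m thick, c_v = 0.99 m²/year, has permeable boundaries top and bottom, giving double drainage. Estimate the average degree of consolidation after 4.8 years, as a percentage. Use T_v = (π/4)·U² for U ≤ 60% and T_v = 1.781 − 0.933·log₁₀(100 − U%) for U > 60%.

U ≈ 89.4 %

Drainage path length: H_d = H/2 = 2.4 m (double drainage).
T_v = c_v·t/H_d² = 0.99×4.8/2.4² = 0.825.
T_v = 0.825 corresponds to the U > 60% branch:
U = 1 − 10^((1.781 − T_v)/0.933)/100 = 0.8942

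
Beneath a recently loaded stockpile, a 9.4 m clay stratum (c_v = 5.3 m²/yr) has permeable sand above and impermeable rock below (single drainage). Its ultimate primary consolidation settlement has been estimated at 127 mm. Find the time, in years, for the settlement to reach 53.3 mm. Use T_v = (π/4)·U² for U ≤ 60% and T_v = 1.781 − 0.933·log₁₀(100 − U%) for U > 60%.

t ≈ 2.31 years

Drainage path length: H_d = H = 9.4 m (single drainage).
U = S(t)/S_ult = 53.3/127 = 0.4197.
U ≤ 60%: T_v = (π/4)·U² = (π/4)×0.41969² = 0.13834.
t = T_v·H_d²/c_v = 0.13834×9.4²/5.3 = 2.306 years.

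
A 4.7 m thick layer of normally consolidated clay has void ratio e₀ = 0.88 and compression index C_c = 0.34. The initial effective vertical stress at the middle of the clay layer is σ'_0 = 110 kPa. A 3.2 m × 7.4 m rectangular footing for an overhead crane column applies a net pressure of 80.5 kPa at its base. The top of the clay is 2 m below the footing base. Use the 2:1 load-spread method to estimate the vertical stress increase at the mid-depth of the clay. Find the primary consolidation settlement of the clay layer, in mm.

Mid-depth of clay below the footing base: z = 2 + 4.7/2 = 4.35 m.
Stress increase at mid-clay by the 2:1 spreading method:
Δσ = qBL/((B+z)(L+z)) = 80.5×3.2×7.4/((3.2+4.35)(7.4+4.35)) = 21.488 kPa
Final effective stress: σ'_f = σ'_0 + Δσ = 110 + 21.488 = 131.49 kPa.
Normally consolidated clay, so the full stress increment lies on the virgin compression line:
S_c = C_c·H/(1+e₀)·log₁₀(σ'_f/σ'_0) = 0.34×4.7/(1+0.88)×log₁₀(131.49/110)
    = 0.85 × 0.0775 = 0.06588 m

S_c ≈ 65.9 mm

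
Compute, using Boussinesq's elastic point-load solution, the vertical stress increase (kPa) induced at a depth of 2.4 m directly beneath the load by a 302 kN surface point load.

Boussinesq vertical stress below a point load on an elastic half-space:
Δσ_z = 3P/(2πz²) · [1 + (r/z)²]^(−5/2)
r/z = 0/2.4 = 0; [1+(r/z)²]^(−5/2) = 1.
Δσ_z = 3×302/(2π×2.4²) × 1 = 25.034 × 1 = 25.03 kPa

Δσ_z ≈ 25 kPa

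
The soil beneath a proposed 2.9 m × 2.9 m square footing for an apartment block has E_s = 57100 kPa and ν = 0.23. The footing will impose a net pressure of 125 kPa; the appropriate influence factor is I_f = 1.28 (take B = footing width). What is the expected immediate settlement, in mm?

S_e ≈ 7.7 mm

Immediate (elastic) settlement: S_e = q·B·(1−ν²)/E_s · I_f.
S_e = 125 × 2.9 × (1 − 0.23²) / 57100 × 1.28
    = 125 × 2.9 × 0.9471 / 57100 × 1.28
    = 0.007696 m = 7.696 mm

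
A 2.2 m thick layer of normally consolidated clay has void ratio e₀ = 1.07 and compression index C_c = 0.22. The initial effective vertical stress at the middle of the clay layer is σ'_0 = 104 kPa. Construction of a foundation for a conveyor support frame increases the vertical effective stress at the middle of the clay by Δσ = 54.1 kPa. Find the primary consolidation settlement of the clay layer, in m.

Final effective stress: σ'_f = σ'_0 + Δσ = 104 + 54.1 = 158.1 kPa.
Normally consolidated clay, so the full stress increment lies on the virgin compression line:
S_c = C_c·H/(1+e₀)·log₁₀(σ'_f/σ'_0) = 0.22×2.2/(1+1.07)×log₁₀(158.1/104)
    = 0.23382 × 0.1819 = 0.04253 m

S_c ≈ 0.0425 m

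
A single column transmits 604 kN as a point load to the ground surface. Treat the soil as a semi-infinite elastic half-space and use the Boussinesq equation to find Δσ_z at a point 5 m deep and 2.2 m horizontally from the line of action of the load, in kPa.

Δσ_z ≈ 7.41 kPa

Boussinesq vertical stress below a point load on an elastic half-space:
Δσ_z = 3P/(2πz²) · [1 + (r/z)²]^(−5/2)
r/z = 2.2/5 = 0.44; [1+(r/z)²]^(−5/2) = 0.64247.
Δσ_z = 3×604/(2π×5²) × 0.64247 = 11.536 × 0.64247 = 7.412 kPa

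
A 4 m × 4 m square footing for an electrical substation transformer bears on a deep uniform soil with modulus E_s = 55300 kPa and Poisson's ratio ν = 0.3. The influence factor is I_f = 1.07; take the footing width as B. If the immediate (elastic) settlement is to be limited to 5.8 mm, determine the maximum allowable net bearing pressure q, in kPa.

S_e = q·B·(1−ν²)/E_s · I_f  ⇒  q = S_e·E_s / (B·(1−ν²)·I_f).
q = 0.0058 × 55300 / (4 × 0.91 × 1.07) = 82.35 kPa

q ≈ 82.4 kPa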